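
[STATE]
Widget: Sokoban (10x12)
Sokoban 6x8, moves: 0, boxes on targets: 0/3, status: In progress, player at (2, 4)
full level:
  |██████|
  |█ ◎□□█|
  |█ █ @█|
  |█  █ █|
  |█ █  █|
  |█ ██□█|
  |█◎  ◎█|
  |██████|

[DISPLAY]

██████    
█ ◎□□█    
█ █ @█    
█  █ █    
█ █  █    
█ ██□█    
█◎  ◎█    
██████    
Moves: 0  
          
          
          


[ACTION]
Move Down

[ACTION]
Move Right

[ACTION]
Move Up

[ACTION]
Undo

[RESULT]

██████    
█ ◎□□█    
█ █  █    
█  █@█    
█ █  █    
█ ██□█    
█◎  ◎█    
██████    
Moves: 1  
          
          
          


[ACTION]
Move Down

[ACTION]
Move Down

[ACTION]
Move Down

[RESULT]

██████    
█ ◎□□█    
█ █  █    
█  █ █    
█ █  █    
█ ██@█    
█◎  ■█    
██████    
Moves: 3  
          
          
          


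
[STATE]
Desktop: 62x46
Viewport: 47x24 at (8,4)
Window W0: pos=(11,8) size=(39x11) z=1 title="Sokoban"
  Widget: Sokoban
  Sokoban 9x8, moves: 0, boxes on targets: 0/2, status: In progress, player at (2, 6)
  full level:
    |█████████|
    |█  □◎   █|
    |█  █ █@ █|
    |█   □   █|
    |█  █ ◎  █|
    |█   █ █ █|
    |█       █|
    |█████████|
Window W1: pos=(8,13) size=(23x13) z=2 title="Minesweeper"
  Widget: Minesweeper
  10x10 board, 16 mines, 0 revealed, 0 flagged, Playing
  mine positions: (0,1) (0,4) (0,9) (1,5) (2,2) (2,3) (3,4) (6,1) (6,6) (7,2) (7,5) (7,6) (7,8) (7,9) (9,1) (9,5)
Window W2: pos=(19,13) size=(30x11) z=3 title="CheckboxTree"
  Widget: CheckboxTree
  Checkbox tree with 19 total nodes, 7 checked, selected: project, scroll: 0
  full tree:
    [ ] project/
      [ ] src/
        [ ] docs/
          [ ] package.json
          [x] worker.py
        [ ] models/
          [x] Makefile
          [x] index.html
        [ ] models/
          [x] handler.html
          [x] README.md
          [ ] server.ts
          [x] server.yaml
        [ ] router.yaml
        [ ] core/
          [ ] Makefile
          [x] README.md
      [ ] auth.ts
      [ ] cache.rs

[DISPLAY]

                                               
                                               
                                               
                                               
   ┏━━━━━━━━━━━━━━━━━━━━━━━━━━━━━━━━━━━━━┓     
   ┃ Sokoban                             ┃     
   ┠─────────────────────────────────────┨     
   ┃█████████                            ┃     
   ┃█  □◎   █                            ┃     
┏━━━━━━━━━━┏━━━━━━━━━━━━━━━━━━━━━━━━━━━━┓┃     
┃ Minesweep┃ CheckboxTree               ┃┃     
┠──────────┠────────────────────────────┨┃     
┃■■■■■■■■■■┃>[-] project/               ┃┃     
┃■■■■■■■■■■┃   [-] src/                 ┃┃     
┃■■■■■■■■■■┃     [-] docs/              ┃┛     
┃■■■■■■■■■■┃       [ ] package.json     ┃      
┃■■■■■■■■■■┃       [x] worker.py        ┃      
┃■■■■■■■■■■┃     [x] models/            ┃      
┃■■■■■■■■■■┃       [x] Makefile         ┃      
┃■■■■■■■■■■┗━━━━━━━━━━━━━━━━━━━━━━━━━━━━┛      
┃■■■■■■■■■■           ┃                        
┗━━━━━━━━━━━━━━━━━━━━━┛                        
                                               
                                               


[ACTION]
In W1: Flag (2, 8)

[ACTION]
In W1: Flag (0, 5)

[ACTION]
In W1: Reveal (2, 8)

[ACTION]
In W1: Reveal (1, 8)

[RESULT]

                                               
                                               
                                               
                                               
   ┏━━━━━━━━━━━━━━━━━━━━━━━━━━━━━━━━━━━━━┓     
   ┃ Sokoban                             ┃     
   ┠─────────────────────────────────────┨     
   ┃█████████                            ┃     
   ┃█  □◎   █                            ┃     
┏━━━━━━━━━━┏━━━━━━━━━━━━━━━━━━━━━━━━━━━━┓┃     
┃ Minesweep┃ CheckboxTree               ┃┃     
┠──────────┠────────────────────────────┨┃     
┃■■■■■⚑■■■■┃>[-] project/               ┃┃     
┃■■■■■■■■1■┃   [-] src/                 ┃┃     
┃■■■■■■■■⚑■┃     [-] docs/              ┃┛     
┃■■■■■■■■■■┃       [ ] package.json     ┃      
┃■■■■■■■■■■┃       [x] worker.py        ┃      
┃■■■■■■■■■■┃     [x] models/            ┃      
┃■■■■■■■■■■┃       [x] Makefile         ┃      
┃■■■■■■■■■■┗━━━━━━━━━━━━━━━━━━━━━━━━━━━━┛      
┃■■■■■■■■■■           ┃                        
┗━━━━━━━━━━━━━━━━━━━━━┛                        
                                               
                                               


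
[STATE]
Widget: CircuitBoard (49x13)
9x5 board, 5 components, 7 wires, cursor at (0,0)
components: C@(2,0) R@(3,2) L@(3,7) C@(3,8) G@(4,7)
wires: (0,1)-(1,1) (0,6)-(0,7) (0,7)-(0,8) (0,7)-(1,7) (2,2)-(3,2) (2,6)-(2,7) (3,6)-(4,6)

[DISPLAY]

   0 1 2 3 4 5 6 7 8                             
0  [.]  ·                   · ─ · ─ ·            
        │                       │                
1       ·                       ·                
                                                 
2   C       ·               · ─ ·                
            │                                    
3           R               ·   L   C            
                            │                    
4                           ·   G                
Cursor: (0,0)                                    
                                                 
                                                 


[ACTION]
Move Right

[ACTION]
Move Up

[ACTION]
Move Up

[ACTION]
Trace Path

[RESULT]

   0 1 2 3 4 5 6 7 8                             
0      [.]                  · ─ · ─ ·            
        │                       │                
1       ·                       ·                
                                                 
2   C       ·               · ─ ·                
            │                                    
3           R               ·   L   C            
                            │                    
4                           ·   G                
Cursor: (0,1)  Trace: Path with 2 nodes, no compo
                                                 
                                                 


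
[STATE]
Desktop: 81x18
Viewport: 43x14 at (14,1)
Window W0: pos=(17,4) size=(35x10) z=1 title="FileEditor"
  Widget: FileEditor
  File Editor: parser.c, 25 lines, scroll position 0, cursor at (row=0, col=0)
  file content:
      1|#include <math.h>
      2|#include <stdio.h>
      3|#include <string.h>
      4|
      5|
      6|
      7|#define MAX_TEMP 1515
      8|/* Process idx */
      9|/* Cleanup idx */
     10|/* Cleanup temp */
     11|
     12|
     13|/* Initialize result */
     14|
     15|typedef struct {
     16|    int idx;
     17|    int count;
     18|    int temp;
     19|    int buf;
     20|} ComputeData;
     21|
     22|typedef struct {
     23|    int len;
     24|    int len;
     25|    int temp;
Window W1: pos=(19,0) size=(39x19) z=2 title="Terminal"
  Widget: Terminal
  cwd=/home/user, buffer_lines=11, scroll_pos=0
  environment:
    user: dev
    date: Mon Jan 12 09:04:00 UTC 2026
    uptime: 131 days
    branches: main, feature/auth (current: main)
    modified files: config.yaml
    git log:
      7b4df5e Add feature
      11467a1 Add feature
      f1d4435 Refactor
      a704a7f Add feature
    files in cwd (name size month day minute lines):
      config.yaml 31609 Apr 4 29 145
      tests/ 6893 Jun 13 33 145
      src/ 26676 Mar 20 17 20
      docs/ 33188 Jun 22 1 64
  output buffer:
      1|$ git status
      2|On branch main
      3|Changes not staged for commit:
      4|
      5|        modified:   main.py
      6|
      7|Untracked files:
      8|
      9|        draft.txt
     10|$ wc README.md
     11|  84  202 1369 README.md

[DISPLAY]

     ┃ Terminal                            
     ┠─────────────────────────────────────
     ┃$ git status                         
   ┏━┃On branch main                       
   ┃ ┃Changes not staged for commit:       
   ┠─┃                                     
   ┃█┃        modified:   main.py          
   ┃#┃                                     
   ┃#┃Untracked files:                     
   ┃ ┃                                     
   ┃ ┃        draft.txt                    
   ┃ ┃$ wc README.md                       
   ┗━┃  84  202 1369 README.md             
     ┃$ █                                  


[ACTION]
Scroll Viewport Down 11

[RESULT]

   ┏━┃On branch main                       
   ┃ ┃Changes not staged for commit:       
   ┠─┃                                     
   ┃█┃        modified:   main.py          
   ┃#┃                                     
   ┃#┃Untracked files:                     
   ┃ ┃                                     
   ┃ ┃        draft.txt                    
   ┃ ┃$ wc README.md                       
   ┗━┃  84  202 1369 README.md             
     ┃$ █                                  
     ┃                                     
     ┃                                     
     ┃                                     


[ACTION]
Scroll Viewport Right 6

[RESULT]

On branch main                       ┃     
Changes not staged for commit:       ┃     
                                     ┃     
        modified:   main.py          ┃     
                                     ┃     
Untracked files:                     ┃     
                                     ┃     
        draft.txt                    ┃     
$ wc README.md                       ┃     
  84  202 1369 README.md             ┃     
$ █                                  ┃     
                                     ┃     
                                     ┃     
                                     ┃     


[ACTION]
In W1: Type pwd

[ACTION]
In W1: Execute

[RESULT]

On branch main                       ┃     
Changes not staged for commit:       ┃     
                                     ┃     
        modified:   main.py          ┃     
                                     ┃     
Untracked files:                     ┃     
                                     ┃     
        draft.txt                    ┃     
$ wc README.md                       ┃     
  84  202 1369 README.md             ┃     
$ pwd                                ┃     
/home/user                           ┃     
$ █                                  ┃     
                                     ┃     


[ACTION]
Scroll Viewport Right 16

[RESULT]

                     ┃                     
ed for commit:       ┃                     
                     ┃                     
:   main.py          ┃                     
                     ┃                     
                     ┃                     
                     ┃                     
t                    ┃                     
                     ┃                     
EADME.md             ┃                     
                     ┃                     
                     ┃                     
                     ┃                     
                     ┃                     


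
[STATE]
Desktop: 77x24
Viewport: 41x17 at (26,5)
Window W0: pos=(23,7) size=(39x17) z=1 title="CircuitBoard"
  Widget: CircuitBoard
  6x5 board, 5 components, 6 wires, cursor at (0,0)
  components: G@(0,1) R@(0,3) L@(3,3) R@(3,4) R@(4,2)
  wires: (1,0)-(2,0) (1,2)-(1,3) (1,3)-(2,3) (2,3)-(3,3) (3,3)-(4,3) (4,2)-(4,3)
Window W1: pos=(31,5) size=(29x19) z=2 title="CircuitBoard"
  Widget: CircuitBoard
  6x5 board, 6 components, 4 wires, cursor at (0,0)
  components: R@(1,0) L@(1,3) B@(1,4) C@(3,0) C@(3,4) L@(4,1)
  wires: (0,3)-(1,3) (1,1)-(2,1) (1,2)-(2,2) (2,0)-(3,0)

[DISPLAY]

     ┏━━━━━━━━━━━━━━━━━━━━━━━━━━━┓       
     ┃ CircuitBoard              ┃       
━━━━━┠───────────────────────────┨━┓     
ircui┃   0 1 2 3 4 5             ┃ ┃     
─────┃0  [.]          ·          ┃─┨     
 0 1 ┃                │          ┃ ┃     
 [.] ┃1   R   ·   ·   L   B      ┃ ┃     
     ┃        │   │              ┃ ┃     
  ·  ┃2   ·   ·   ·              ┃ ┃     
  │  ┃    │                      ┃ ┃     
  ·  ┃3   C               C      ┃ ┃     
     ┃                           ┃ ┃     
     ┃4       L                  ┃ ┃     
     ┃Cursor: (0,0)              ┃ ┃     
     ┃                           ┃ ┃     
rsor:┃                           ┃ ┃     
     ┃                           ┃ ┃     


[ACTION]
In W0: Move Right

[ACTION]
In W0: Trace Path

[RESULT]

     ┏━━━━━━━━━━━━━━━━━━━━━━━━━━━┓       
     ┃ CircuitBoard              ┃       
━━━━━┠───────────────────────────┨━┓     
ircui┃   0 1 2 3 4 5             ┃ ┃     
─────┃0  [.]          ·          ┃─┨     
 0 1 ┃                │          ┃ ┃     
     ┃1   R   ·   ·   L   B      ┃ ┃     
     ┃        │   │              ┃ ┃     
  ·  ┃2   ·   ·   ·              ┃ ┃     
  │  ┃    │                      ┃ ┃     
  ·  ┃3   C               C      ┃ ┃     
     ┃                           ┃ ┃     
     ┃4       L                  ┃ ┃     
     ┃Cursor: (0,0)              ┃ ┃     
     ┃                           ┃ ┃     
rsor:┃                           ┃ ┃     
     ┃                           ┃ ┃     


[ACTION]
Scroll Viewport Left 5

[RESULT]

          ┏━━━━━━━━━━━━━━━━━━━━━━━━━━━┓  
          ┃ CircuitBoard              ┃  
  ┏━━━━━━━┠───────────────────────────┨━┓
  ┃ Circui┃   0 1 2 3 4 5             ┃ ┃
  ┠───────┃0  [.]          ·          ┃─┨
  ┃   0 1 ┃                │          ┃ ┃
  ┃0      ┃1   R   ·   ·   L   B      ┃ ┃
  ┃       ┃        │   │              ┃ ┃
  ┃1   ·  ┃2   ·   ·   ·              ┃ ┃
  ┃    │  ┃    │                      ┃ ┃
  ┃2   ·  ┃3   C               C      ┃ ┃
  ┃       ┃                           ┃ ┃
  ┃3      ┃4       L                  ┃ ┃
  ┃       ┃Cursor: (0,0)              ┃ ┃
  ┃4      ┃                           ┃ ┃
  ┃Cursor:┃                           ┃ ┃
  ┃       ┃                           ┃ ┃


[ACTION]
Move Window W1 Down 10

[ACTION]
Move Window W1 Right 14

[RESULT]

                        ┏━━━━━━━━━━━━━━━━
                        ┃ CircuitBoard   
  ┏━━━━━━━━━━━━━━━━━━━━━┠────────────────
  ┃ CircuitBoard        ┃   0 1 2 3 4 5  
  ┠─────────────────────┃0  [.]          
  ┃   0 1 2 3 4 5       ┃                
  ┃0      [G]      R    ┃1   R   ·   ·   
  ┃                     ┃        │   │   
  ┃1   ·       · ─ ·    ┃2   ·   ·   ·   
  ┃    │           │    ┃    │           
  ┃2   ·           ·    ┃3   C           
  ┃                │    ┃                
  ┃3               L   R┃4       L       
  ┃                │    ┃Cursor: (0,0)   
  ┃4           R ─ ·    ┃                
  ┃Cursor: (0,1)  Trace:┃                
  ┃                     ┃                


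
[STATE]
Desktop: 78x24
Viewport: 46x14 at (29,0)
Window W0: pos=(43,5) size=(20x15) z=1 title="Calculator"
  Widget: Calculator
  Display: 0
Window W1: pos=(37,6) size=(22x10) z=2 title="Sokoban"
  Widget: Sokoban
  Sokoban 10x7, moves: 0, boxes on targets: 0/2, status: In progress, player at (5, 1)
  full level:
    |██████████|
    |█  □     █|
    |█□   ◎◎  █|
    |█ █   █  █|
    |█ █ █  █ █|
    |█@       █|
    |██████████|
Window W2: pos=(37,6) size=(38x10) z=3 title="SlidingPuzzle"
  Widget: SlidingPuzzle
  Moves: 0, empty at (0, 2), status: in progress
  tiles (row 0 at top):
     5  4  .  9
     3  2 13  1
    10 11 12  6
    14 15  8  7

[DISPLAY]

                                              
                                              
                                              
                                              
                                              
              ┏━━━━━━━━━━━━━━━━━━┓            
        ┏━━━━━━━━━━━━━━━━━━━━━━━━━━━━━━━━━━━━┓
        ┃ SlidingPuzzle                      ┃
        ┠────────────────────────────────────┨
        ┃┌────┬────┬────┬────┐               ┃
        ┃│  5 │  4 │    │  9 │               ┃
        ┃├────┼────┼────┼────┤               ┃
        ┃│  3 │  2 │ 13 │  1 │               ┃
        ┃├────┼────┼────┼────┤               ┃


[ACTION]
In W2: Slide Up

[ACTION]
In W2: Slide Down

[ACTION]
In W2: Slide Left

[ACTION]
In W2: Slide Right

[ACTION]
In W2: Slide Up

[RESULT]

                                              
                                              
                                              
                                              
                                              
              ┏━━━━━━━━━━━━━━━━━━┓            
        ┏━━━━━━━━━━━━━━━━━━━━━━━━━━━━━━━━━━━━┓
        ┃ SlidingPuzzle                      ┃
        ┠────────────────────────────────────┨
        ┃┌────┬────┬────┬────┐               ┃
        ┃│  5 │  4 │ 13 │  9 │               ┃
        ┃├────┼────┼────┼────┤               ┃
        ┃│  3 │  2 │    │  1 │               ┃
        ┃├────┼────┼────┼────┤               ┃


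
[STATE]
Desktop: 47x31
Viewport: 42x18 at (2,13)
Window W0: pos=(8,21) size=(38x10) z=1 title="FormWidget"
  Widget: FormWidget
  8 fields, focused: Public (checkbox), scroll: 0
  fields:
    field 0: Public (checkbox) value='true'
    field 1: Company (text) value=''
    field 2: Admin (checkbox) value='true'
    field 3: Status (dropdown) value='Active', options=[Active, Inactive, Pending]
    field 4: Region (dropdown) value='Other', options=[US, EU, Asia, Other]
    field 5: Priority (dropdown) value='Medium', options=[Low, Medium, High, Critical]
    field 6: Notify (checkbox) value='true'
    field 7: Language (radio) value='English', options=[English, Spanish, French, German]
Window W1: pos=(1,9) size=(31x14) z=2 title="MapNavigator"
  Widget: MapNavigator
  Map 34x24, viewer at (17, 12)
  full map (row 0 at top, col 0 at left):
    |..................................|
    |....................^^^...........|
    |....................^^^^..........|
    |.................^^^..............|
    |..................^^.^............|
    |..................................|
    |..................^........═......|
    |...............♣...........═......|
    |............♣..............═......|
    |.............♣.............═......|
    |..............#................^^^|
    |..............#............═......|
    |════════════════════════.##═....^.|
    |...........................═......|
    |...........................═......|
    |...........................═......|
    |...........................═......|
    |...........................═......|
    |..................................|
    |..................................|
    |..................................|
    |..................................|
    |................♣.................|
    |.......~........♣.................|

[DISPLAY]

.........♣..............═....┃            
..........♣.............═....┃            
...........#................^┃            
...........#............═....┃            
══════════════@══════.##═....┃            
........................═....┃            
........................═....┃            
........................═....┃            
........................═....┃━━━━━━━━━━━━
━━━━━━━━━━━━━━━━━━━━━━━━━━━━━┛            
      ┠───────────────────────────────────
      ┃> Public:     [x]                  
      ┃  Company:    [                    
      ┃  Admin:      [x]                  
      ┃  Status:     [Active             ▼
      ┃  Region:     [Other              ▼
      ┃  Priority:   [Medium             ▼
      ┗━━━━━━━━━━━━━━━━━━━━━━━━━━━━━━━━━━━


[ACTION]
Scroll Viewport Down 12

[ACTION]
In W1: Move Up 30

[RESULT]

                             ┃            
                             ┃            
                             ┃            
                             ┃            
..............@..............┃            
.................^^^.........┃            
.................^^^^........┃            
..............^^^............┃            
...............^^.^..........┃━━━━━━━━━━━━
━━━━━━━━━━━━━━━━━━━━━━━━━━━━━┛            
      ┠───────────────────────────────────
      ┃> Public:     [x]                  
      ┃  Company:    [                    
      ┃  Admin:      [x]                  
      ┃  Status:     [Active             ▼
      ┃  Region:     [Other              ▼
      ┃  Priority:   [Medium             ▼
      ┗━━━━━━━━━━━━━━━━━━━━━━━━━━━━━━━━━━━


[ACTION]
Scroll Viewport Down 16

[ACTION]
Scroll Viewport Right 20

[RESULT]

                          ┃               
                          ┃               
                          ┃               
                          ┃               
...........@..............┃               
..............^^^.........┃               
..............^^^^........┃               
...........^^^............┃               
............^^.^..........┃━━━━━━━━━━━━━┓ 
━━━━━━━━━━━━━━━━━━━━━━━━━━┛             ┃ 
   ┠────────────────────────────────────┨ 
   ┃> Public:     [x]                   ┃ 
   ┃  Company:    [                    ]┃ 
   ┃  Admin:      [x]                   ┃ 
   ┃  Status:     [Active             ▼]┃ 
   ┃  Region:     [Other              ▼]┃ 
   ┃  Priority:   [Medium             ▼]┃ 
   ┗━━━━━━━━━━━━━━━━━━━━━━━━━━━━━━━━━━━━┛ 


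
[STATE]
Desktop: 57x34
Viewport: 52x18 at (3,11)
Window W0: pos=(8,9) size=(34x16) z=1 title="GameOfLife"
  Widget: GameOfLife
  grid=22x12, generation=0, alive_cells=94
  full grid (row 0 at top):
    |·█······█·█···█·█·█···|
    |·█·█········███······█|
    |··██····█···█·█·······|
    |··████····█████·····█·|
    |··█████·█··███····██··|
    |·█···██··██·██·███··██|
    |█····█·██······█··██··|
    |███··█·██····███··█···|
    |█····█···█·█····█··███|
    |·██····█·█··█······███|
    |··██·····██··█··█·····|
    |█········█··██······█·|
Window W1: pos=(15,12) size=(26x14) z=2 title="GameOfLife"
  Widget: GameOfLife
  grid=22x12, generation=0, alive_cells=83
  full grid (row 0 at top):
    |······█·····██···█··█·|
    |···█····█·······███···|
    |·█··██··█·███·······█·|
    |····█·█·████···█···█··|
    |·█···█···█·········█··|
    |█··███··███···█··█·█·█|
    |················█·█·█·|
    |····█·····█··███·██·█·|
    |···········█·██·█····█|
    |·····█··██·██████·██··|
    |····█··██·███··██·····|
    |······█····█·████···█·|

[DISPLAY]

     ┠────────────────────────────────┨             
     ┃Gen: 0┏━━━━━━━━━━━━━━━━━━━━━━━━┓┃             
     ┃·█····┃ GameOfLife             ┃┃             
     ┃·█·█··┠────────────────────────┨┃             
     ┃··██··┃Gen: 0                  ┃┃             
     ┃··████┃···█····█·······███···  ┃┃             
     ┃··████┃·█··██··█·███·······█·  ┃┃             
     ┃·█···█┃····█·█·████···█···█··  ┃┃             
     ┃█····█┃·█···█···█·········█··  ┃┃             
     ┃███··█┃█··███··███···█··█·█·█  ┃┃             
     ┃█····█┃················█·█·█·  ┃┃             
     ┃·██···┃····█·····█··███·██·█·  ┃┃             
     ┃··██··┃···········█·██·█····█  ┃┃             
     ┗━━━━━━┃·····█··██·██████·██··  ┃┛             
            ┗━━━━━━━━━━━━━━━━━━━━━━━━┛              
                                                    
                                                    
                                                    


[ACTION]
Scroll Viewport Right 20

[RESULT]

   ┠────────────────────────────────┨               
   ┃Gen: 0┏━━━━━━━━━━━━━━━━━━━━━━━━┓┃               
   ┃·█····┃ GameOfLife             ┃┃               
   ┃·█·█··┠────────────────────────┨┃               
   ┃··██··┃Gen: 0                  ┃┃               
   ┃··████┃···█····█·······███···  ┃┃               
   ┃··████┃·█··██··█·███·······█·  ┃┃               
   ┃·█···█┃····█·█·████···█···█··  ┃┃               
   ┃█····█┃·█···█···█·········█··  ┃┃               
   ┃███··█┃█··███··███···█··█·█·█  ┃┃               
   ┃█····█┃················█·█·█·  ┃┃               
   ┃·██···┃····█·····█··███·██·█·  ┃┃               
   ┃··██··┃···········█·██·█····█  ┃┃               
   ┗━━━━━━┃·····█··██·██████·██··  ┃┛               
          ┗━━━━━━━━━━━━━━━━━━━━━━━━┛                
                                                    
                                                    
                                                    


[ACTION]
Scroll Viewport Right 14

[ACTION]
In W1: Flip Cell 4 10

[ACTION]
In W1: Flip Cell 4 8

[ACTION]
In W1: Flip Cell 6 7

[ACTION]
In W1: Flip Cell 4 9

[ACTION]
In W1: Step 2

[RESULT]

   ┠────────────────────────────────┨               
   ┃Gen: 0┏━━━━━━━━━━━━━━━━━━━━━━━━┓┃               
   ┃·█····┃ GameOfLife             ┃┃               
   ┃·█·█··┠────────────────────────┨┃               
   ┃··██··┃Gen: 2                  ┃┃               
   ┃··████┃···█·██·█······█······  ┃┃               
   ┃··████┃···█····██··██··█·····  ┃┃               
   ┃·█···█┃······█··········█··█·  ┃┃               
   ┃█····█┃···█····██·········█··  ┃┃               
   ┃███··█┃···█····█·········██··  ┃┃               
   ┃█····█┃·····█··█··███···██··█  ┃┃               
   ┃·██···┃·········█████········  ┃┃               
   ┃··██··┃·········██·█······███  ┃┃               
   ┗━━━━━━┃·········██···········  ┃┛               
          ┗━━━━━━━━━━━━━━━━━━━━━━━━┛                
                                                    
                                                    
                                                    


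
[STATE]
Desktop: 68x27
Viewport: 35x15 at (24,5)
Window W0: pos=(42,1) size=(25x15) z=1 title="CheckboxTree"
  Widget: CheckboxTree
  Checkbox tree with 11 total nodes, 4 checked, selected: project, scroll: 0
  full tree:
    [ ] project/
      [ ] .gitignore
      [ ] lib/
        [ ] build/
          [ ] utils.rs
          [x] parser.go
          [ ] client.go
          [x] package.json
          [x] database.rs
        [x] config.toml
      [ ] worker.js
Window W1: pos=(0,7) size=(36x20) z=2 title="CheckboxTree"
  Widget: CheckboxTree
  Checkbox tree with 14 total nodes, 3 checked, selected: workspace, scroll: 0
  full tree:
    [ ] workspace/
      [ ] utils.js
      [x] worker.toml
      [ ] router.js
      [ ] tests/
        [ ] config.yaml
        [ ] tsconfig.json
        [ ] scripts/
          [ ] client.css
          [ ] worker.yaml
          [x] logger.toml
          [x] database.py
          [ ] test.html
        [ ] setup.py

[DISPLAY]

                  ┃   [ ] .gitignor
                  ┃   [-] lib/     
━━━━━━━━━━━┓      ┃     [-] build/ 
           ┃      ┃       [ ] utils
───────────┨      ┃       [x] parse
           ┃      ┃       [ ] clien
           ┃      ┃       [x] packa
           ┃      ┃       [x] datab
           ┃      ┃     [x] config.
           ┃      ┃   [ ] worker.js
           ┃      ┗━━━━━━━━━━━━━━━━
           ┃                       
           ┃                       
           ┃                       
           ┃                       


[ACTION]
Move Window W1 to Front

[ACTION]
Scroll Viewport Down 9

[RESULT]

           ┃      ┃       [x] datab
           ┃      ┃     [x] config.
           ┃      ┃   [ ] worker.js
           ┃      ┗━━━━━━━━━━━━━━━━
           ┃                       
           ┃                       
           ┃                       
           ┃                       
           ┃                       
           ┃                       
           ┃                       
           ┃                       
           ┃                       
           ┃                       
━━━━━━━━━━━┛                       


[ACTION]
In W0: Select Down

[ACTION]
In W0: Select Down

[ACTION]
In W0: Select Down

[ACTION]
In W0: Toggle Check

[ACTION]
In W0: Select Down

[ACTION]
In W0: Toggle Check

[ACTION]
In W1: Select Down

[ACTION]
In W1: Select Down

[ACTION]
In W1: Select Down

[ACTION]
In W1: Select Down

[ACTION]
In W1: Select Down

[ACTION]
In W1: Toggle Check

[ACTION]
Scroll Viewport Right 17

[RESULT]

  ┃      ┃       [x] database.rs ┃ 
  ┃      ┃     [x] config.toml   ┃ 
  ┃      ┃   [ ] worker.js       ┃ 
  ┃      ┗━━━━━━━━━━━━━━━━━━━━━━━┛ 
  ┃                                
  ┃                                
  ┃                                
  ┃                                
  ┃                                
  ┃                                
  ┃                                
  ┃                                
  ┃                                
  ┃                                
━━┛                                


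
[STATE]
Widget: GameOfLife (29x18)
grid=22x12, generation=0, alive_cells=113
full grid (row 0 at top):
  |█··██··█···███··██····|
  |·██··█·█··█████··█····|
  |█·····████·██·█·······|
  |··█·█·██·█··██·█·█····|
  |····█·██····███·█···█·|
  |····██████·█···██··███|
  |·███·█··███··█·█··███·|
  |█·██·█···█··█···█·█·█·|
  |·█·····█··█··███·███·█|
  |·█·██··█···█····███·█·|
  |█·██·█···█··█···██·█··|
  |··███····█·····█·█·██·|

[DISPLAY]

Gen: 0                       
█··██··█···███··██····       
·██··█·█··█████··█····       
█·····████·██·█·······       
··█·█·██·█··██·█·█····       
····█·██····███·█···█·       
····██████·█···██··███       
·███·█··███··█·█··███·       
█·██·█···█··█···█·█·█·       
·█·····█··█··███·███·█       
·█·██··█···█····███·█·       
█·██·█···█··█···██·█··       
··███····█·····█·█·██·       
                             
                             
                             
                             
                             


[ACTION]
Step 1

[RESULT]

Gen: 1                       
·████·█···█···█·██····       
██████···█····████····       
··██·····█·····██·····       
···█·····██····██·····       
····█····███·····█·███       
··█········█····███··█       
·█·········██·██··█···       
█··█··█····██···█····█       
██····█·█·██████·····█       
██·██·█·█·█████·····█·       
·····█··█·█····█······       
·██·█············█·██·       
                             
                             
                             
                             
                             


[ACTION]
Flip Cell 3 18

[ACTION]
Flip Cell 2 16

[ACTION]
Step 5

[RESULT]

Gen: 6                       
········██············       
·······█·█············       
····█·█·······██······       
····█········██···█·█·       
··██··················       
···············█·██···       
················██····       
··██··········██······       
····█·········█·······       
·······█····█··█······       
···█·········██·······       
····█··█·····█········       
                             
                             
                             
                             
                             


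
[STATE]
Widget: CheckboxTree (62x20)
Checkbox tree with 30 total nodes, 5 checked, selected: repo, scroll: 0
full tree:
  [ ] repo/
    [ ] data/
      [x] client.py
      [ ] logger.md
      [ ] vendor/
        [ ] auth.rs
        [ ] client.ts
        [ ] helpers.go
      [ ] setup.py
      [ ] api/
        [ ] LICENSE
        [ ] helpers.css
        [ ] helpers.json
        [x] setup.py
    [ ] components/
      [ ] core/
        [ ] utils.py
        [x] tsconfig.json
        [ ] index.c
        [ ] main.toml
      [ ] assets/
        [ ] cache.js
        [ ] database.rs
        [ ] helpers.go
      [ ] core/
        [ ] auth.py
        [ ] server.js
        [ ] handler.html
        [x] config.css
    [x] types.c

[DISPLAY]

>[-] repo/                                                    
   [-] data/                                                  
     [x] client.py                                            
     [ ] logger.md                                            
     [ ] vendor/                                              
       [ ] auth.rs                                            
       [ ] client.ts                                          
       [ ] helpers.go                                         
     [ ] setup.py                                             
     [-] api/                                                 
       [ ] LICENSE                                            
       [ ] helpers.css                                        
       [ ] helpers.json                                       
       [x] setup.py                                           
   [-] components/                                            
     [-] core/                                                
       [ ] utils.py                                           
       [x] tsconfig.json                                      
       [ ] index.c                                            
       [ ] main.toml                                          


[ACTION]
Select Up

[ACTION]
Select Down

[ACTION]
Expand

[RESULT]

 [-] repo/                                                    
>  [-] data/                                                  
     [x] client.py                                            
     [ ] logger.md                                            
     [ ] vendor/                                              
       [ ] auth.rs                                            
       [ ] client.ts                                          
       [ ] helpers.go                                         
     [ ] setup.py                                             
     [-] api/                                                 
       [ ] LICENSE                                            
       [ ] helpers.css                                        
       [ ] helpers.json                                       
       [x] setup.py                                           
   [-] components/                                            
     [-] core/                                                
       [ ] utils.py                                           
       [x] tsconfig.json                                      
       [ ] index.c                                            
       [ ] main.toml                                          
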